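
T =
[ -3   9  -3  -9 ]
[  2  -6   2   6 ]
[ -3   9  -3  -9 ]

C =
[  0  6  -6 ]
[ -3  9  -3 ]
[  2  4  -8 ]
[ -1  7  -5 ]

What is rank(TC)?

1

First compute TC:
[[-24, -12,  60],
 [ 16,   8, -40],
 [-24, -12,  60]]
Now row reduce the product.
R2 ← R2 + (2/3)·R1: [0, 0, 0]
R3 ← R3 − R1: [0, 0, 0]
1 nonzero row, so rank(TC) = 1.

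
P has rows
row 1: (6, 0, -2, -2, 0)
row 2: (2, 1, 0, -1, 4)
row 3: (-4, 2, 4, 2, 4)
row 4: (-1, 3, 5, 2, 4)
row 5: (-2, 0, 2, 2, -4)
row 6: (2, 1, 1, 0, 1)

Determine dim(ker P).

Row reduce to echelon form.
R2 ← R2 − (1/3)·R1: [0, 1, 2/3, -1/3, 4]
R3 ← R3 + (2/3)·R1: [0, 2, 8/3, 2/3, 4]
R4 ← R4 + (1/6)·R1: [0, 3, 14/3, 5/3, 4]
R5 ← R5 + (1/3)·R1: [0, 0, 4/3, 4/3, -4]
R6 ← R6 − (1/3)·R1: [0, 1, 5/3, 2/3, 1]
R3 ← R3 − (2)·R2: [0, 0, 4/3, 4/3, -4]
R4 ← R4 − (3)·R2: [0, 0, 8/3, 8/3, -8]
R6 ← R6 − R2: [0, 0, 1, 1, -3]
R4 ← R4 − (2)·R3: [0, 0, 0, 0, 0]
R5 ← R5 − R3: [0, 0, 0, 0, 0]
R6 ← R6 − (3/4)·R3: [0, 0, 0, 0, 0]
3 nonzero rows, so rank(P) = 3.
P has 5 columns; by rank–nullity, nullity = 5 − 3 = 2.

2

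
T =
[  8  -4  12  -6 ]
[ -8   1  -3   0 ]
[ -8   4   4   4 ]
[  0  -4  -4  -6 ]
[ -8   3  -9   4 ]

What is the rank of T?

3

Row reduce to echelon form.
R2 ← R2 + R1: [0, -3, 9, -6]
R3 ← R3 + R1: [0, 0, 16, -2]
R5 ← R5 + R1: [0, -1, 3, -2]
R4 ← R4 − (4/3)·R2: [0, 0, -16, 2]
R5 ← R5 − (1/3)·R2: [0, 0, 0, 0]
R4 ← R4 + R3: [0, 0, 0, 0]
Echelon form has 3 nonzero rows, so rank(T) = 3.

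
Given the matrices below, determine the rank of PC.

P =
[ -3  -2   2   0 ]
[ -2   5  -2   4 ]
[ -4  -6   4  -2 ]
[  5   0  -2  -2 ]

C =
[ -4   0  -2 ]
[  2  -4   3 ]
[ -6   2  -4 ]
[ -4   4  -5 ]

First compute PC:
[[ -4,  12,  -8],
 [ 14,  -8,   7],
 [-12,  24, -16],
 [  0, -12,   8]]
Now row reduce the product.
R2 ← R2 + (7/2)·R1: [0, 34, -21]
R3 ← R3 − (3)·R1: [0, -12, 8]
R3 ← R3 + (6/17)·R2: [0, 0, 10/17]
R4 ← R4 + (6/17)·R2: [0, 0, 10/17]
R4 ← R4 − R3: [0, 0, 0]
3 nonzero rows, so rank(PC) = 3.

3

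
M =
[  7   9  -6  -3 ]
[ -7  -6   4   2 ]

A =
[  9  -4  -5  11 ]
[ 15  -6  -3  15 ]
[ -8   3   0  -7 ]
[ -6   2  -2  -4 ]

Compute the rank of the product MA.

2

First compute MA:
[[264, -106, -56, 266],
 [-197,  80,  49, -203]]
Now row reduce the product.
R2 ← R2 + (197/264)·R1: [0, 119/132, 238/33, -595/132]
2 nonzero rows, so rank(MA) = 2.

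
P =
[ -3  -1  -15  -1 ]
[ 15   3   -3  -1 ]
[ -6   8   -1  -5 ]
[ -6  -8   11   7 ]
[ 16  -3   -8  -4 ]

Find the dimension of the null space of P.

Row reduce to echelon form.
R2 ← R2 + (5)·R1: [0, -2, -78, -6]
R3 ← R3 − (2)·R1: [0, 10, 29, -3]
R4 ← R4 − (2)·R1: [0, -6, 41, 9]
R5 ← R5 + (16/3)·R1: [0, -25/3, -88, -28/3]
R3 ← R3 + (5)·R2: [0, 0, -361, -33]
R4 ← R4 − (3)·R2: [0, 0, 275, 27]
R5 ← R5 − (25/6)·R2: [0, 0, 237, 47/3]
R4 ← R4 + (275/361)·R3: [0, 0, 0, 672/361]
R5 ← R5 + (237/361)·R3: [0, 0, 0, -6496/1083]
R5 ← R5 + (29/9)·R4: [0, 0, 0, 0]
4 nonzero rows, so rank(P) = 4.
P has 4 columns; by rank–nullity, nullity = 4 − 4 = 0.

0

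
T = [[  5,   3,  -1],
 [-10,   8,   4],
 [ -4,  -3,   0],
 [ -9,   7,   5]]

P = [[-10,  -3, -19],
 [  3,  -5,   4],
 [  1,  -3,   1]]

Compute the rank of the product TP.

First compute TP:
[[-42, -27, -84],
 [128, -22, 226],
 [ 31,  27,  64],
 [116, -23, 204]]
Now row reduce the product.
R2 ← R2 + (64/21)·R1: [0, -730/7, -30]
R3 ← R3 + (31/42)·R1: [0, 99/14, 2]
R4 ← R4 + (58/21)·R1: [0, -683/7, -28]
R3 ← R3 + (99/1460)·R2: [0, 0, -5/146]
R4 ← R4 − (683/730)·R2: [0, 0, 5/73]
R4 ← R4 + (2)·R3: [0, 0, 0]
3 nonzero rows, so rank(TP) = 3.

3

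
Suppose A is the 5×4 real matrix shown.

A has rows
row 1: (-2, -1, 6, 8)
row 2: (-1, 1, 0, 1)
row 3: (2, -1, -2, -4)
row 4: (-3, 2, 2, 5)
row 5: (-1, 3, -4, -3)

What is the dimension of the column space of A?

2

Row reduce to echelon form.
R2 ← R2 − (1/2)·R1: [0, 3/2, -3, -3]
R3 ← R3 + R1: [0, -2, 4, 4]
R4 ← R4 − (3/2)·R1: [0, 7/2, -7, -7]
R5 ← R5 − (1/2)·R1: [0, 7/2, -7, -7]
R3 ← R3 + (4/3)·R2: [0, 0, 0, 0]
R4 ← R4 − (7/3)·R2: [0, 0, 0, 0]
R5 ← R5 − (7/3)·R2: [0, 0, 0, 0]
Echelon form has 2 nonzero rows, so rank(A) = 2.
The column space has dimension equal to the rank: 2.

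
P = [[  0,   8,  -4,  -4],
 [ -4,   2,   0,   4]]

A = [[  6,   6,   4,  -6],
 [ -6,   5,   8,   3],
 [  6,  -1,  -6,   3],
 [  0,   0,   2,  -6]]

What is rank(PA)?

2

First compute PA:
[[-72,  44,  80,  36],
 [-36, -14,   8,   6]]
Now row reduce the product.
R2 ← R2 − (1/2)·R1: [0, -36, -32, -12]
2 nonzero rows, so rank(PA) = 2.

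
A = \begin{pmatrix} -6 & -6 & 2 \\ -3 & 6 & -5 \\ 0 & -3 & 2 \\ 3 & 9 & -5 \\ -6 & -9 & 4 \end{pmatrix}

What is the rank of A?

Row reduce to echelon form.
R2 ← R2 − (1/2)·R1: [0, 9, -6]
R4 ← R4 + (1/2)·R1: [0, 6, -4]
R5 ← R5 − R1: [0, -3, 2]
R3 ← R3 + (1/3)·R2: [0, 0, 0]
R4 ← R4 − (2/3)·R2: [0, 0, 0]
R5 ← R5 + (1/3)·R2: [0, 0, 0]
Echelon form has 2 nonzero rows, so rank(A) = 2.

2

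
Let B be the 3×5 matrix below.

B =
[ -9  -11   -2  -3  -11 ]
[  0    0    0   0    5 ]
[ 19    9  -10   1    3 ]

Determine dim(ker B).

2

Row reduce to echelon form.
R3 ← R3 + (19/9)·R1: [0, -128/9, -128/9, -16/3, -182/9]
Swap R2 ↔ R3
3 nonzero rows, so rank(B) = 3.
B has 5 columns; by rank–nullity, nullity = 5 − 3 = 2.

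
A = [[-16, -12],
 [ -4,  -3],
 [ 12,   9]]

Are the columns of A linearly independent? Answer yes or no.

no

Row reduce A to echelon form.
R2 ← R2 − (1/4)·R1: [0, 0]
R3 ← R3 + (3/4)·R1: [0, 0]
1 pivot among 2 columns.
Only 1 < 2 pivot columns, so the columns are linearly dependent.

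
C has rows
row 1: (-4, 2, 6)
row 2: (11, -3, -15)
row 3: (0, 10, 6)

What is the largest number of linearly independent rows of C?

2

Row reduce to echelon form.
R2 ← R2 + (11/4)·R1: [0, 5/2, 3/2]
R3 ← R3 − (4)·R2: [0, 0, 0]
Echelon form has 2 nonzero rows, so rank(C) = 2.
The rank gives the maximum number of linearly independent rows: 2.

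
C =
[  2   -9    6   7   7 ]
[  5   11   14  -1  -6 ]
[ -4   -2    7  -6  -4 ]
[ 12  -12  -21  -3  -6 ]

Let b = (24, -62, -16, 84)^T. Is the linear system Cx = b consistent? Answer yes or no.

yes

Row reduce the augmented matrix [C | b].
R2 ← R2 − (5/2)·R1: [0, 67/2, -1, -37/2, -47/2, -122]
R3 ← R3 + (2)·R1: [0, -20, 19, 8, 10, 32]
R4 ← R4 − (6)·R1: [0, 42, -57, -45, -48, -60]
R3 ← R3 + (40/67)·R2: [0, 0, 1233/67, -204/67, -270/67, -2736/67]
R4 ← R4 − (84/67)·R2: [0, 0, -3735/67, -1461/67, -1242/67, 6228/67]
R4 ← R4 + (415/137)·R3: [0, 0, 0, -4251/137, -4212/137, -4212/137]
The echelon form has 4 nonzero rows, and every pivot lies in the first 5 columns, so rank(C) = rank([C|b]) = 4.
The system is consistent.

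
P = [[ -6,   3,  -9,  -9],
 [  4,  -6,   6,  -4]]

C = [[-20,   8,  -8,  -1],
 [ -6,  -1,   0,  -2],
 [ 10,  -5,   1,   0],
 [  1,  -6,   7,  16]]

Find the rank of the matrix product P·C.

First compute PC:
[[  3,  48, -24, -144],
 [ 12,  32, -54, -56]]
Now row reduce the product.
R2 ← R2 − (4)·R1: [0, -160, 42, 520]
2 nonzero rows, so rank(PC) = 2.

2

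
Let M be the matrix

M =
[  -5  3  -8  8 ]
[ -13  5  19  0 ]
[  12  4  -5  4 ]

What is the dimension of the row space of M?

Row reduce to echelon form.
R2 ← R2 − (13/5)·R1: [0, -14/5, 199/5, -104/5]
R3 ← R3 + (12/5)·R1: [0, 56/5, -121/5, 116/5]
R3 ← R3 + (4)·R2: [0, 0, 135, -60]
Echelon form has 3 nonzero rows, so rank(M) = 3.
The row space has dimension equal to the rank: 3.

3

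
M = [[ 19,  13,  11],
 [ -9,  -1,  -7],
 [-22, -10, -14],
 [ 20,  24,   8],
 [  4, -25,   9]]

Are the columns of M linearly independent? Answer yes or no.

Row reduce M to echelon form.
R2 ← R2 + (9/19)·R1: [0, 98/19, -34/19]
R3 ← R3 + (22/19)·R1: [0, 96/19, -24/19]
R4 ← R4 − (20/19)·R1: [0, 196/19, -68/19]
R5 ← R5 − (4/19)·R1: [0, -527/19, 127/19]
R3 ← R3 − (48/49)·R2: [0, 0, 24/49]
R4 ← R4 − (2)·R2: [0, 0, 0]
R5 ← R5 + (527/98)·R2: [0, 0, -144/49]
R5 ← R5 + (6)·R3: [0, 0, 0]
3 pivots among 3 columns.
Every column is a pivot column, so the columns are linearly independent.

yes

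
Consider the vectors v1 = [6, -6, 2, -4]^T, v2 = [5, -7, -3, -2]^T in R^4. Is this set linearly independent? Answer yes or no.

Form the matrix with these vectors as rows and row reduce.
R2 ← R2 − (5/6)·R1: [0, -2, -14/3, 4/3]
2 nonzero rows, so the 2 vectors span a space of dimension 2.
Since 2 = 2, the vectors are linearly independent.

yes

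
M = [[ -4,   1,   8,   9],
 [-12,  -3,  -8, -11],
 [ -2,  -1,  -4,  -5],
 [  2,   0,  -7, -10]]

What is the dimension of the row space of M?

Row reduce to echelon form.
R2 ← R2 − (3)·R1: [0, -6, -32, -38]
R3 ← R3 − (1/2)·R1: [0, -3/2, -8, -19/2]
R4 ← R4 + (1/2)·R1: [0, 1/2, -3, -11/2]
R3 ← R3 − (1/4)·R2: [0, 0, 0, 0]
R4 ← R4 + (1/12)·R2: [0, 0, -17/3, -26/3]
Swap R3 ↔ R4
Echelon form has 3 nonzero rows, so rank(M) = 3.
The row space has dimension equal to the rank: 3.

3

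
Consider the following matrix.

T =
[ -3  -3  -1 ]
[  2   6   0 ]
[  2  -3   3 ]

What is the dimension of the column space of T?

Row reduce to echelon form.
R2 ← R2 + (2/3)·R1: [0, 4, -2/3]
R3 ← R3 + (2/3)·R1: [0, -5, 7/3]
R3 ← R3 + (5/4)·R2: [0, 0, 3/2]
Echelon form has 3 nonzero rows, so rank(T) = 3.
The column space has dimension equal to the rank: 3.

3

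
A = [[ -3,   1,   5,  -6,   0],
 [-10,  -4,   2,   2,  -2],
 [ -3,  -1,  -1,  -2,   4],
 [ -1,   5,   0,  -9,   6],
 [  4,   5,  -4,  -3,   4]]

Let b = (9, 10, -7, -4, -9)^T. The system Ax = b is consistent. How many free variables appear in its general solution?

Row reduce the augmented matrix [A | b].
R2 ← R2 − (10/3)·R1: [0, -22/3, -44/3, 22, -2, -20]
R3 ← R3 − R1: [0, -2, -6, 4, 4, -16]
R4 ← R4 − (1/3)·R1: [0, 14/3, -5/3, -7, 6, -7]
R5 ← R5 + (4/3)·R1: [0, 19/3, 8/3, -11, 4, 3]
R3 ← R3 − (3/11)·R2: [0, 0, -2, -2, 50/11, -116/11]
R4 ← R4 + (7/11)·R2: [0, 0, -11, 7, 52/11, -217/11]
R5 ← R5 + (19/22)·R2: [0, 0, -10, 8, 25/11, -157/11]
R4 ← R4 − (11/2)·R3: [0, 0, 0, 18, -223/11, 421/11]
R5 ← R5 − (5)·R3: [0, 0, 0, 18, -225/11, 423/11]
R5 ← R5 − R4: [0, 0, 0, 0, -2/11, 2/11]
The echelon form has 5 nonzero rows, and every pivot lies in the first 5 columns, so rank(A) = rank([A|b]) = 5.
The system is consistent.
Free variables = (unknowns) − (rank) = 5 − 5 = 0.

0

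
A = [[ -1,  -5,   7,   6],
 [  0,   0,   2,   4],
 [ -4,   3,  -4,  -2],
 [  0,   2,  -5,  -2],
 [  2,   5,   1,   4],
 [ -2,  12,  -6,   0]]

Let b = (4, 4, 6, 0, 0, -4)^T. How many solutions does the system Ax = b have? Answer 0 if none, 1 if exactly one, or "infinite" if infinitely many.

0

Row reduce the augmented matrix [A | b].
R3 ← R3 − (4)·R1: [0, 23, -32, -26, -10]
R5 ← R5 + (2)·R1: [0, -5, 15, 16, 8]
R6 ← R6 − (2)·R1: [0, 22, -20, -12, -12]
Swap R2 ↔ R3
R4 ← R4 − (2/23)·R2: [0, 0, -51/23, 6/23, 20/23]
R5 ← R5 + (5/23)·R2: [0, 0, 185/23, 238/23, 134/23]
R6 ← R6 − (22/23)·R2: [0, 0, 244/23, 296/23, -56/23]
R4 ← R4 + (51/46)·R3: [0, 0, 0, 108/23, 122/23]
R5 ← R5 − (185/46)·R3: [0, 0, 0, -132/23, -236/23]
R6 ← R6 − (122/23)·R3: [0, 0, 0, -192/23, -544/23]
R5 ← R5 + (11/9)·R4: [0, 0, 0, 0, -34/9]
R6 ← R6 + (16/9)·R4: [0, 0, 0, 0, -128/9]
R6 ← R6 − (64/17)·R5: [0, 0, 0, 0, 0]
The echelon form has 5 nonzero rows; the last pivot sits in the augmented column, so rank(A) = 4 but rank([A|b]) = 5.
Since the ranks differ, the system is inconsistent.
It has no solutions.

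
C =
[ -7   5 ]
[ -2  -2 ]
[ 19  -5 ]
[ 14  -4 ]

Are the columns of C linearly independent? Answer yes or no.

yes

Row reduce C to echelon form.
R2 ← R2 − (2/7)·R1: [0, -24/7]
R3 ← R3 + (19/7)·R1: [0, 60/7]
R4 ← R4 + (2)·R1: [0, 6]
R3 ← R3 + (5/2)·R2: [0, 0]
R4 ← R4 + (7/4)·R2: [0, 0]
2 pivots among 2 columns.
Every column is a pivot column, so the columns are linearly independent.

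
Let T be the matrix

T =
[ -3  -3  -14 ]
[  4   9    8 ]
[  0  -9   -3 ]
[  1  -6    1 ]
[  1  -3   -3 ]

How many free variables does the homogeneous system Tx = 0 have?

0

Row reduce to echelon form.
R2 ← R2 + (4/3)·R1: [0, 5, -32/3]
R4 ← R4 + (1/3)·R1: [0, -7, -11/3]
R5 ← R5 + (1/3)·R1: [0, -4, -23/3]
R3 ← R3 + (9/5)·R2: [0, 0, -111/5]
R4 ← R4 + (7/5)·R2: [0, 0, -93/5]
R5 ← R5 + (4/5)·R2: [0, 0, -81/5]
R4 ← R4 − (31/37)·R3: [0, 0, 0]
R5 ← R5 − (27/37)·R3: [0, 0, 0]
3 nonzero rows, so rank(T) = 3.
T has 3 columns; by rank–nullity, nullity = 3 − 3 = 0.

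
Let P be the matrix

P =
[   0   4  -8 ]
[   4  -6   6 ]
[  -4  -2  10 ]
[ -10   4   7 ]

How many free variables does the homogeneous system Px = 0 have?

Row reduce to echelon form.
Swap R1 ↔ R2
R3 ← R3 + R1: [0, -8, 16]
R4 ← R4 + (5/2)·R1: [0, -11, 22]
R3 ← R3 + (2)·R2: [0, 0, 0]
R4 ← R4 + (11/4)·R2: [0, 0, 0]
2 nonzero rows, so rank(P) = 2.
P has 3 columns; by rank–nullity, nullity = 3 − 2 = 1.

1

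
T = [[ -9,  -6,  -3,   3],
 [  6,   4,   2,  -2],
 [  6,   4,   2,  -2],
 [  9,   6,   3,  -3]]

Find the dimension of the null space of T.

Row reduce to echelon form.
R2 ← R2 + (2/3)·R1: [0, 0, 0, 0]
R3 ← R3 + (2/3)·R1: [0, 0, 0, 0]
R4 ← R4 + R1: [0, 0, 0, 0]
1 nonzero row, so rank(T) = 1.
T has 4 columns; by rank–nullity, nullity = 4 − 1 = 3.

3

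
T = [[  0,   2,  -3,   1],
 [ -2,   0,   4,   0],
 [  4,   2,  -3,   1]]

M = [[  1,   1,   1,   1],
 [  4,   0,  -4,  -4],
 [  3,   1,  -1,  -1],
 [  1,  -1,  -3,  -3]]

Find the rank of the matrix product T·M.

2

First compute TM:
[[  0,  -4,  -8,  -8],
 [ 10,   2,  -6,  -6],
 [  4,   0,  -4,  -4]]
Now row reduce the product.
Swap R1 ↔ R2
R3 ← R3 − (2/5)·R1: [0, -4/5, -8/5, -8/5]
R3 ← R3 − (1/5)·R2: [0, 0, 0, 0]
2 nonzero rows, so rank(TM) = 2.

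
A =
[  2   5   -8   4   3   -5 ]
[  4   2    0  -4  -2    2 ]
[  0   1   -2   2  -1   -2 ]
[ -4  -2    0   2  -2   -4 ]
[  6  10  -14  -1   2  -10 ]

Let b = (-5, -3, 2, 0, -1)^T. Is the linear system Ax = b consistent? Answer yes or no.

Row reduce the augmented matrix [A | b].
R2 ← R2 − (2)·R1: [0, -8, 16, -12, -8, 12, 7]
R4 ← R4 + (2)·R1: [0, 8, -16, 10, 4, -14, -10]
R5 ← R5 − (3)·R1: [0, -5, 10, -13, -7, 5, 14]
R3 ← R3 + (1/8)·R2: [0, 0, 0, 1/2, -2, -1/2, 23/8]
R4 ← R4 + R2: [0, 0, 0, -2, -4, -2, -3]
R5 ← R5 − (5/8)·R2: [0, 0, 0, -11/2, -2, -5/2, 77/8]
R4 ← R4 + (4)·R3: [0, 0, 0, 0, -12, -4, 17/2]
R5 ← R5 + (11)·R3: [0, 0, 0, 0, -24, -8, 165/4]
R5 ← R5 − (2)·R4: [0, 0, 0, 0, 0, 0, 97/4]
The echelon form has 5 nonzero rows; the last pivot sits in the augmented column, so rank(A) = 4 but rank([A|b]) = 5.
Since the ranks differ, the system is inconsistent.

no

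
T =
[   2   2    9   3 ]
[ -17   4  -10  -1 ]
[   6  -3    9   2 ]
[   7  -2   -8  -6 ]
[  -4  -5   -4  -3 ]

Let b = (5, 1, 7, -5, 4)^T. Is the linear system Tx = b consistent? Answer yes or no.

Row reduce the augmented matrix [T | b].
R2 ← R2 + (17/2)·R1: [0, 21, 133/2, 49/2, 87/2]
R3 ← R3 − (3)·R1: [0, -9, -18, -7, -8]
R4 ← R4 − (7/2)·R1: [0, -9, -79/2, -33/2, -45/2]
R5 ← R5 + (2)·R1: [0, -1, 14, 3, 14]
R3 ← R3 + (3/7)·R2: [0, 0, 21/2, 7/2, 149/14]
R4 ← R4 + (3/7)·R2: [0, 0, -11, -6, -27/7]
R5 ← R5 + (1/21)·R2: [0, 0, 103/6, 25/6, 225/14]
R4 ← R4 + (22/21)·R3: [0, 0, 0, -7/3, 1072/147]
R5 ← R5 − (103/63)·R3: [0, 0, 0, -14/9, -586/441]
R5 ← R5 − (2/3)·R4: [0, 0, 0, 0, -130/21]
The echelon form has 5 nonzero rows; the last pivot sits in the augmented column, so rank(T) = 4 but rank([T|b]) = 5.
Since the ranks differ, the system is inconsistent.

no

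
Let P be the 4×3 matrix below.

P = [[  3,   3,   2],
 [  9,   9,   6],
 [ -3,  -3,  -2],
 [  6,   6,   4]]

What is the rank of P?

1

Row reduce to echelon form.
R2 ← R2 − (3)·R1: [0, 0, 0]
R3 ← R3 + R1: [0, 0, 0]
R4 ← R4 − (2)·R1: [0, 0, 0]
Echelon form has 1 nonzero row, so rank(P) = 1.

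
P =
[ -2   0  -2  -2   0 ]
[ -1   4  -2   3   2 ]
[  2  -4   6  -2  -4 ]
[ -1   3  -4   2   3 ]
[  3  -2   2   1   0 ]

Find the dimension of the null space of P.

2

Row reduce to echelon form.
R2 ← R2 − (1/2)·R1: [0, 4, -1, 4, 2]
R3 ← R3 + R1: [0, -4, 4, -4, -4]
R4 ← R4 − (1/2)·R1: [0, 3, -3, 3, 3]
R5 ← R5 + (3/2)·R1: [0, -2, -1, -2, 0]
R3 ← R3 + R2: [0, 0, 3, 0, -2]
R4 ← R4 − (3/4)·R2: [0, 0, -9/4, 0, 3/2]
R5 ← R5 + (1/2)·R2: [0, 0, -3/2, 0, 1]
R4 ← R4 + (3/4)·R3: [0, 0, 0, 0, 0]
R5 ← R5 + (1/2)·R3: [0, 0, 0, 0, 0]
3 nonzero rows, so rank(P) = 3.
P has 5 columns; by rank–nullity, nullity = 5 − 3 = 2.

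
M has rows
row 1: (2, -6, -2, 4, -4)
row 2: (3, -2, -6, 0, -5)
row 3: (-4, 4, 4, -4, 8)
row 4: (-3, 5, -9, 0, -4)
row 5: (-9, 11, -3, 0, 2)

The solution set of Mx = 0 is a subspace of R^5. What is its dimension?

1

Row reduce to echelon form.
R2 ← R2 − (3/2)·R1: [0, 7, -3, -6, 1]
R3 ← R3 + (2)·R1: [0, -8, 0, 4, 0]
R4 ← R4 + (3/2)·R1: [0, -4, -12, 6, -10]
R5 ← R5 + (9/2)·R1: [0, -16, -12, 18, -16]
R3 ← R3 + (8/7)·R2: [0, 0, -24/7, -20/7, 8/7]
R4 ← R4 + (4/7)·R2: [0, 0, -96/7, 18/7, -66/7]
R5 ← R5 + (16/7)·R2: [0, 0, -132/7, 30/7, -96/7]
R4 ← R4 − (4)·R3: [0, 0, 0, 14, -14]
R5 ← R5 − (11/2)·R3: [0, 0, 0, 20, -20]
R5 ← R5 − (10/7)·R4: [0, 0, 0, 0, 0]
4 nonzero rows, so rank(M) = 4.
M has 5 columns; by rank–nullity, nullity = 5 − 4 = 1.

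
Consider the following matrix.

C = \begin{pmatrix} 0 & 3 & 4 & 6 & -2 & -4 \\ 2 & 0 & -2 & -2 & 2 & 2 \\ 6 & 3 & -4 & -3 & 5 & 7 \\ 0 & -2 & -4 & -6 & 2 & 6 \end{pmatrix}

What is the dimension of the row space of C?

3

Row reduce to echelon form.
Swap R1 ↔ R2
R3 ← R3 − (3)·R1: [0, 3, 2, 3, -1, 1]
R3 ← R3 − R2: [0, 0, -2, -3, 1, 5]
R4 ← R4 + (2/3)·R2: [0, 0, -4/3, -2, 2/3, 10/3]
R4 ← R4 − (2/3)·R3: [0, 0, 0, 0, 0, 0]
Echelon form has 3 nonzero rows, so rank(C) = 3.
The row space has dimension equal to the rank: 3.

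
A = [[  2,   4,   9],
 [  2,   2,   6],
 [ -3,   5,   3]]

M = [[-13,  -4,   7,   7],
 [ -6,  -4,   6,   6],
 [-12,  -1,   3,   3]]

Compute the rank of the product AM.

First compute AM:
[[-158, -33,  65,  65],
 [-110, -22,  44,  44],
 [-27, -11,  18,  18]]
Now row reduce the product.
R2 ← R2 − (55/79)·R1: [0, 77/79, -99/79, -99/79]
R3 ← R3 − (27/158)·R1: [0, -847/158, 1089/158, 1089/158]
R3 ← R3 + (11/2)·R2: [0, 0, 0, 0]
2 nonzero rows, so rank(AM) = 2.

2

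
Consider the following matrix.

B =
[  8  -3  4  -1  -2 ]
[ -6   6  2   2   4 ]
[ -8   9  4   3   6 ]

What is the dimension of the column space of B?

Row reduce to echelon form.
R2 ← R2 + (3/4)·R1: [0, 15/4, 5, 5/4, 5/2]
R3 ← R3 + R1: [0, 6, 8, 2, 4]
R3 ← R3 − (8/5)·R2: [0, 0, 0, 0, 0]
Echelon form has 2 nonzero rows, so rank(B) = 2.
The column space has dimension equal to the rank: 2.

2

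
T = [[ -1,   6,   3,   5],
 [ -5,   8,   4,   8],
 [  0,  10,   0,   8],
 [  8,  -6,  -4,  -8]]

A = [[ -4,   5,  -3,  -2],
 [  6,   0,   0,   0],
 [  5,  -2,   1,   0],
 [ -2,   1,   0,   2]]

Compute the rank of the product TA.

3

First compute TA:
[[ 45,  -6,   6,  12],
 [ 72, -25,  19,  26],
 [ 44,   8,   0,  16],
 [-72,  40, -28, -32]]
Now row reduce the product.
R2 ← R2 − (8/5)·R1: [0, -77/5, 47/5, 34/5]
R3 ← R3 − (44/45)·R1: [0, 208/15, -88/15, 64/15]
R4 ← R4 + (8/5)·R1: [0, 152/5, -92/5, -64/5]
R3 ← R3 + (208/231)·R2: [0, 0, 200/77, 800/77]
R4 ← R4 + (152/77)·R2: [0, 0, 12/77, 48/77]
R4 ← R4 − (3/50)·R3: [0, 0, 0, 0]
3 nonzero rows, so rank(TA) = 3.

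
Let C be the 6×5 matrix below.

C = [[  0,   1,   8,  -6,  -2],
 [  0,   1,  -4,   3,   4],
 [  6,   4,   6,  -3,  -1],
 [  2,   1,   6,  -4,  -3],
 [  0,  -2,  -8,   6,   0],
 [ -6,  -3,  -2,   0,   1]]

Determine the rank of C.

Row reduce to echelon form.
Swap R1 ↔ R3
R4 ← R4 − (1/3)·R1: [0, -1/3, 4, -3, -8/3]
R6 ← R6 + R1: [0, 1, 4, -3, 0]
R3 ← R3 − R2: [0, 0, 12, -9, -6]
R4 ← R4 + (1/3)·R2: [0, 0, 8/3, -2, -4/3]
R5 ← R5 + (2)·R2: [0, 0, -16, 12, 8]
R6 ← R6 − R2: [0, 0, 8, -6, -4]
R4 ← R4 − (2/9)·R3: [0, 0, 0, 0, 0]
R5 ← R5 + (4/3)·R3: [0, 0, 0, 0, 0]
R6 ← R6 − (2/3)·R3: [0, 0, 0, 0, 0]
Echelon form has 3 nonzero rows, so rank(C) = 3.

3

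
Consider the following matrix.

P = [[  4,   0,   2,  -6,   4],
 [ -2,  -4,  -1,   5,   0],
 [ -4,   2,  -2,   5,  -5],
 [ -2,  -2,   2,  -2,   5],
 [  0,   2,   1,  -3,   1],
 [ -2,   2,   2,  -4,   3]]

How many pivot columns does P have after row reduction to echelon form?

3

Row reduce to echelon form.
R2 ← R2 + (1/2)·R1: [0, -4, 0, 2, 2]
R3 ← R3 + R1: [0, 2, 0, -1, -1]
R4 ← R4 + (1/2)·R1: [0, -2, 3, -5, 7]
R6 ← R6 + (1/2)·R1: [0, 2, 3, -7, 5]
R3 ← R3 + (1/2)·R2: [0, 0, 0, 0, 0]
R4 ← R4 − (1/2)·R2: [0, 0, 3, -6, 6]
R5 ← R5 + (1/2)·R2: [0, 0, 1, -2, 2]
R6 ← R6 + (1/2)·R2: [0, 0, 3, -6, 6]
Swap R3 ↔ R4
R5 ← R5 − (1/3)·R3: [0, 0, 0, 0, 0]
R6 ← R6 − R3: [0, 0, 0, 0, 0]
Echelon form has 3 nonzero rows, so rank(P) = 3.
Each nonzero row contributes one pivot column: 3 pivot columns.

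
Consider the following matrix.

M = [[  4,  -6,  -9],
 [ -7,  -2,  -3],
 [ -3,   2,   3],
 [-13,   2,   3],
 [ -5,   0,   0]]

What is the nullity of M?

1

Row reduce to echelon form.
R2 ← R2 + (7/4)·R1: [0, -25/2, -75/4]
R3 ← R3 + (3/4)·R1: [0, -5/2, -15/4]
R4 ← R4 + (13/4)·R1: [0, -35/2, -105/4]
R5 ← R5 + (5/4)·R1: [0, -15/2, -45/4]
R3 ← R3 − (1/5)·R2: [0, 0, 0]
R4 ← R4 − (7/5)·R2: [0, 0, 0]
R5 ← R5 − (3/5)·R2: [0, 0, 0]
2 nonzero rows, so rank(M) = 2.
M has 3 columns; by rank–nullity, nullity = 3 − 2 = 1.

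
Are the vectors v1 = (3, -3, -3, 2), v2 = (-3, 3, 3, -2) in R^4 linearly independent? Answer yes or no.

no

Form the matrix with these vectors as rows and row reduce.
R2 ← R2 + R1: [0, 0, 0, 0]
1 nonzero row, so the 2 vectors span a space of dimension 1.
Since 1 < 2, the vectors are linearly dependent.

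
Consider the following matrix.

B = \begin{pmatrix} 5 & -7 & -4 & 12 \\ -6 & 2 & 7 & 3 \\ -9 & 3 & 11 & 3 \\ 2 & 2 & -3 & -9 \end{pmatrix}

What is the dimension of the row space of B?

Row reduce to echelon form.
R2 ← R2 + (6/5)·R1: [0, -32/5, 11/5, 87/5]
R3 ← R3 + (9/5)·R1: [0, -48/5, 19/5, 123/5]
R4 ← R4 − (2/5)·R1: [0, 24/5, -7/5, -69/5]
R3 ← R3 − (3/2)·R2: [0, 0, 1/2, -3/2]
R4 ← R4 + (3/4)·R2: [0, 0, 1/4, -3/4]
R4 ← R4 − (1/2)·R3: [0, 0, 0, 0]
Echelon form has 3 nonzero rows, so rank(B) = 3.
The row space has dimension equal to the rank: 3.

3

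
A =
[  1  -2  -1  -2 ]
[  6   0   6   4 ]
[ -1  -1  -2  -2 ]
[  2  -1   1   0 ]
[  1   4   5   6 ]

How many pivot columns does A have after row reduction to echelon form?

2

Row reduce to echelon form.
R2 ← R2 − (6)·R1: [0, 12, 12, 16]
R3 ← R3 + R1: [0, -3, -3, -4]
R4 ← R4 − (2)·R1: [0, 3, 3, 4]
R5 ← R5 − R1: [0, 6, 6, 8]
R3 ← R3 + (1/4)·R2: [0, 0, 0, 0]
R4 ← R4 − (1/4)·R2: [0, 0, 0, 0]
R5 ← R5 − (1/2)·R2: [0, 0, 0, 0]
Echelon form has 2 nonzero rows, so rank(A) = 2.
Each nonzero row contributes one pivot column: 2 pivot columns.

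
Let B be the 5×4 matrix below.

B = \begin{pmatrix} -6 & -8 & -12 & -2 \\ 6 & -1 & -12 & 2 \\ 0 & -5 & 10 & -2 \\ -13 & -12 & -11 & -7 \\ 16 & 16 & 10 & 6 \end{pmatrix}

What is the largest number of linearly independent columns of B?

4

Row reduce to echelon form.
R2 ← R2 + R1: [0, -9, -24, 0]
R4 ← R4 − (13/6)·R1: [0, 16/3, 15, -8/3]
R5 ← R5 + (8/3)·R1: [0, -16/3, -22, 2/3]
R3 ← R3 − (5/9)·R2: [0, 0, 70/3, -2]
R4 ← R4 + (16/27)·R2: [0, 0, 7/9, -8/3]
R5 ← R5 − (16/27)·R2: [0, 0, -70/9, 2/3]
R4 ← R4 − (1/30)·R3: [0, 0, 0, -13/5]
R5 ← R5 + (1/3)·R3: [0, 0, 0, 0]
Echelon form has 4 nonzero rows, so rank(B) = 4.
The rank gives the maximum number of linearly independent columns: 4.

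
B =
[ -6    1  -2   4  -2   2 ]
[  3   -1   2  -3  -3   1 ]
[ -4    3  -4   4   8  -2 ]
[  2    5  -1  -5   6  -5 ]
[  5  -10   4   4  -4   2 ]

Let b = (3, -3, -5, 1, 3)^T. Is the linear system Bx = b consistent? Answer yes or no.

no

Row reduce the augmented matrix [B | b].
R2 ← R2 + (1/2)·R1: [0, -1/2, 1, -1, -4, 2, -3/2]
R3 ← R3 − (2/3)·R1: [0, 7/3, -8/3, 4/3, 28/3, -10/3, -7]
R4 ← R4 + (1/3)·R1: [0, 16/3, -5/3, -11/3, 16/3, -13/3, 2]
R5 ← R5 + (5/6)·R1: [0, -55/6, 7/3, 22/3, -17/3, 11/3, 11/2]
R3 ← R3 + (14/3)·R2: [0, 0, 2, -10/3, -28/3, 6, -14]
R4 ← R4 + (32/3)·R2: [0, 0, 9, -43/3, -112/3, 17, -14]
R5 ← R5 − (55/3)·R2: [0, 0, -16, 77/3, 203/3, -33, 33]
R4 ← R4 − (9/2)·R3: [0, 0, 0, 2/3, 14/3, -10, 49]
R5 ← R5 + (8)·R3: [0, 0, 0, -1, -7, 15, -79]
R5 ← R5 + (3/2)·R4: [0, 0, 0, 0, 0, 0, -11/2]
The echelon form has 5 nonzero rows; the last pivot sits in the augmented column, so rank(B) = 4 but rank([B|b]) = 5.
Since the ranks differ, the system is inconsistent.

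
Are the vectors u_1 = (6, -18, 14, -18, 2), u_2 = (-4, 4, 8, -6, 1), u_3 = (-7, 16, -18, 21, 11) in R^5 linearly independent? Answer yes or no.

yes

Form the matrix with these vectors as rows and row reduce.
R2 ← R2 + (2/3)·R1: [0, -8, 52/3, -18, 7/3]
R3 ← R3 + (7/6)·R1: [0, -5, -5/3, 0, 40/3]
R3 ← R3 − (5/8)·R2: [0, 0, -25/2, 45/4, 95/8]
3 nonzero rows, so the 3 vectors span a space of dimension 3.
Since 3 = 3, the vectors are linearly independent.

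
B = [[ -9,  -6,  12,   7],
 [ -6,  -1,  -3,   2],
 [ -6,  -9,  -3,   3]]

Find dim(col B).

3

Row reduce to echelon form.
R2 ← R2 − (2/3)·R1: [0, 3, -11, -8/3]
R3 ← R3 − (2/3)·R1: [0, -5, -11, -5/3]
R3 ← R3 + (5/3)·R2: [0, 0, -88/3, -55/9]
Echelon form has 3 nonzero rows, so rank(B) = 3.
The column space has dimension equal to the rank: 3.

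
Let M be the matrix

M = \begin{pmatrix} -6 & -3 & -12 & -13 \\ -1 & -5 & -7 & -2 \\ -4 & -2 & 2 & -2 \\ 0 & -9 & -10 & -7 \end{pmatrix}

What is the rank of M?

Row reduce to echelon form.
R2 ← R2 − (1/6)·R1: [0, -9/2, -5, 1/6]
R3 ← R3 − (2/3)·R1: [0, 0, 10, 20/3]
R4 ← R4 − (2)·R2: [0, 0, 0, -22/3]
Echelon form has 4 nonzero rows, so rank(M) = 4.

4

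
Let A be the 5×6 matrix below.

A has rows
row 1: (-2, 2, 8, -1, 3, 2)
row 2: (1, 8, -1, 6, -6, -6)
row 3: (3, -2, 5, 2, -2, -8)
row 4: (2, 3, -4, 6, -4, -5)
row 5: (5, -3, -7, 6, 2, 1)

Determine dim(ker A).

Row reduce to echelon form.
R2 ← R2 + (1/2)·R1: [0, 9, 3, 11/2, -9/2, -5]
R3 ← R3 + (3/2)·R1: [0, 1, 17, 1/2, 5/2, -5]
R4 ← R4 + R1: [0, 5, 4, 5, -1, -3]
R5 ← R5 + (5/2)·R1: [0, 2, 13, 7/2, 19/2, 6]
R3 ← R3 − (1/9)·R2: [0, 0, 50/3, -1/9, 3, -40/9]
R4 ← R4 − (5/9)·R2: [0, 0, 7/3, 35/18, 3/2, -2/9]
R5 ← R5 − (2/9)·R2: [0, 0, 37/3, 41/18, 21/2, 64/9]
R4 ← R4 − (7/50)·R3: [0, 0, 0, 49/25, 27/25, 2/5]
R5 ← R5 − (37/50)·R3: [0, 0, 0, 59/25, 207/25, 52/5]
R5 ← R5 − (59/49)·R4: [0, 0, 0, 0, 342/49, 486/49]
5 nonzero rows, so rank(A) = 5.
A has 6 columns; by rank–nullity, nullity = 6 − 5 = 1.

1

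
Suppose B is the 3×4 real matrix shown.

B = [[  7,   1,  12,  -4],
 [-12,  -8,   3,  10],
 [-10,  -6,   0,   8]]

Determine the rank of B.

2

Row reduce to echelon form.
R2 ← R2 + (12/7)·R1: [0, -44/7, 165/7, 22/7]
R3 ← R3 + (10/7)·R1: [0, -32/7, 120/7, 16/7]
R3 ← R3 − (8/11)·R2: [0, 0, 0, 0]
Echelon form has 2 nonzero rows, so rank(B) = 2.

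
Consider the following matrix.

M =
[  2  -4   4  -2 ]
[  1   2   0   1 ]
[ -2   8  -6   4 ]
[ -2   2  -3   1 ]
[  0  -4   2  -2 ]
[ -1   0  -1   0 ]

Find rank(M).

2

Row reduce to echelon form.
R2 ← R2 − (1/2)·R1: [0, 4, -2, 2]
R3 ← R3 + R1: [0, 4, -2, 2]
R4 ← R4 + R1: [0, -2, 1, -1]
R6 ← R6 + (1/2)·R1: [0, -2, 1, -1]
R3 ← R3 − R2: [0, 0, 0, 0]
R4 ← R4 + (1/2)·R2: [0, 0, 0, 0]
R5 ← R5 + R2: [0, 0, 0, 0]
R6 ← R6 + (1/2)·R2: [0, 0, 0, 0]
Echelon form has 2 nonzero rows, so rank(M) = 2.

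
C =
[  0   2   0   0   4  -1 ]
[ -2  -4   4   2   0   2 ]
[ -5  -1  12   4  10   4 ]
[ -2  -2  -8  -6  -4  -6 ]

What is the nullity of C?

Row reduce to echelon form.
Swap R1 ↔ R2
R3 ← R3 − (5/2)·R1: [0, 9, 2, -1, 10, -1]
R4 ← R4 − R1: [0, 2, -12, -8, -4, -8]
R3 ← R3 − (9/2)·R2: [0, 0, 2, -1, -8, 7/2]
R4 ← R4 − R2: [0, 0, -12, -8, -8, -7]
R4 ← R4 + (6)·R3: [0, 0, 0, -14, -56, 14]
4 nonzero rows, so rank(C) = 4.
C has 6 columns; by rank–nullity, nullity = 6 − 4 = 2.

2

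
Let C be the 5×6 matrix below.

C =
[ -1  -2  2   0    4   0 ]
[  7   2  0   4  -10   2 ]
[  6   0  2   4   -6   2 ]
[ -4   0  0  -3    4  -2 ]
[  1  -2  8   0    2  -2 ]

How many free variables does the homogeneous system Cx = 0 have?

3

Row reduce to echelon form.
R2 ← R2 + (7)·R1: [0, -12, 14, 4, 18, 2]
R3 ← R3 + (6)·R1: [0, -12, 14, 4, 18, 2]
R4 ← R4 − (4)·R1: [0, 8, -8, -3, -12, -2]
R5 ← R5 + R1: [0, -4, 10, 0, 6, -2]
R3 ← R3 − R2: [0, 0, 0, 0, 0, 0]
R4 ← R4 + (2/3)·R2: [0, 0, 4/3, -1/3, 0, -2/3]
R5 ← R5 − (1/3)·R2: [0, 0, 16/3, -4/3, 0, -8/3]
Swap R3 ↔ R4
R5 ← R5 − (4)·R3: [0, 0, 0, 0, 0, 0]
3 nonzero rows, so rank(C) = 3.
C has 6 columns; by rank–nullity, nullity = 6 − 3 = 3.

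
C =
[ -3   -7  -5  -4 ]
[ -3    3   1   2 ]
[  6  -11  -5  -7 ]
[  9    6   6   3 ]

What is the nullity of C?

2

Row reduce to echelon form.
R2 ← R2 − R1: [0, 10, 6, 6]
R3 ← R3 + (2)·R1: [0, -25, -15, -15]
R4 ← R4 + (3)·R1: [0, -15, -9, -9]
R3 ← R3 + (5/2)·R2: [0, 0, 0, 0]
R4 ← R4 + (3/2)·R2: [0, 0, 0, 0]
2 nonzero rows, so rank(C) = 2.
C has 4 columns; by rank–nullity, nullity = 4 − 2 = 2.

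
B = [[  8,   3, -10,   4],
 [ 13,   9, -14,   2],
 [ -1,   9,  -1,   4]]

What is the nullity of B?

1

Row reduce to echelon form.
R2 ← R2 − (13/8)·R1: [0, 33/8, 9/4, -9/2]
R3 ← R3 + (1/8)·R1: [0, 75/8, -9/4, 9/2]
R3 ← R3 − (25/11)·R2: [0, 0, -81/11, 162/11]
3 nonzero rows, so rank(B) = 3.
B has 4 columns; by rank–nullity, nullity = 4 − 3 = 1.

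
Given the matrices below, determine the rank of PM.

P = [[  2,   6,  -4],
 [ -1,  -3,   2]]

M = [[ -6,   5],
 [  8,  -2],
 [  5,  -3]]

First compute PM:
[[ 16,  10],
 [ -8,  -5]]
Now row reduce the product.
R2 ← R2 + (1/2)·R1: [0, 0]
1 nonzero row, so rank(PM) = 1.

1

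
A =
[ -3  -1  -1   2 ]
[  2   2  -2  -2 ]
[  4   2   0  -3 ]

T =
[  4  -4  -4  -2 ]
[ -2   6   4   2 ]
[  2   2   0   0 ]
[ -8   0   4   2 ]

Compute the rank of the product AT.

First compute AT:
[[-28,   4,  16,   8],
 [ 16,   0,  -8,  -4],
 [ 36,  -4, -20, -10]]
Now row reduce the product.
R2 ← R2 + (4/7)·R1: [0, 16/7, 8/7, 4/7]
R3 ← R3 + (9/7)·R1: [0, 8/7, 4/7, 2/7]
R3 ← R3 − (1/2)·R2: [0, 0, 0, 0]
2 nonzero rows, so rank(AT) = 2.

2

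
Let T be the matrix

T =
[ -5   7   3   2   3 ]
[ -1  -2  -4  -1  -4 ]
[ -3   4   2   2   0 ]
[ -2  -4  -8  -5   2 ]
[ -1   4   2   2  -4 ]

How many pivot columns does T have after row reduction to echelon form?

4

Row reduce to echelon form.
R2 ← R2 − (1/5)·R1: [0, -17/5, -23/5, -7/5, -23/5]
R3 ← R3 − (3/5)·R1: [0, -1/5, 1/5, 4/5, -9/5]
R4 ← R4 − (2/5)·R1: [0, -34/5, -46/5, -29/5, 4/5]
R5 ← R5 − (1/5)·R1: [0, 13/5, 7/5, 8/5, -23/5]
R3 ← R3 − (1/17)·R2: [0, 0, 8/17, 15/17, -26/17]
R4 ← R4 − (2)·R2: [0, 0, 0, -3, 10]
R5 ← R5 + (13/17)·R2: [0, 0, -36/17, 9/17, -138/17]
R5 ← R5 + (9/2)·R3: [0, 0, 0, 9/2, -15]
R5 ← R5 + (3/2)·R4: [0, 0, 0, 0, 0]
Echelon form has 4 nonzero rows, so rank(T) = 4.
Each nonzero row contributes one pivot column: 4 pivot columns.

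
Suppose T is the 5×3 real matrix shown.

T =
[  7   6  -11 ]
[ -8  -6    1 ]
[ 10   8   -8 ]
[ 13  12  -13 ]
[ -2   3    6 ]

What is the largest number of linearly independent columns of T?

Row reduce to echelon form.
R2 ← R2 + (8/7)·R1: [0, 6/7, -81/7]
R3 ← R3 − (10/7)·R1: [0, -4/7, 54/7]
R4 ← R4 − (13/7)·R1: [0, 6/7, 52/7]
R5 ← R5 + (2/7)·R1: [0, 33/7, 20/7]
R3 ← R3 + (2/3)·R2: [0, 0, 0]
R4 ← R4 − R2: [0, 0, 19]
R5 ← R5 − (11/2)·R2: [0, 0, 133/2]
Swap R3 ↔ R4
R5 ← R5 − (7/2)·R3: [0, 0, 0]
Echelon form has 3 nonzero rows, so rank(T) = 3.
The rank gives the maximum number of linearly independent columns: 3.

3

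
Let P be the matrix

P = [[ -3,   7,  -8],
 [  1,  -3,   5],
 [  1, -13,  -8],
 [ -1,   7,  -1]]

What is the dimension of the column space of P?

3

Row reduce to echelon form.
R2 ← R2 + (1/3)·R1: [0, -2/3, 7/3]
R3 ← R3 + (1/3)·R1: [0, -32/3, -32/3]
R4 ← R4 − (1/3)·R1: [0, 14/3, 5/3]
R3 ← R3 − (16)·R2: [0, 0, -48]
R4 ← R4 + (7)·R2: [0, 0, 18]
R4 ← R4 + (3/8)·R3: [0, 0, 0]
Echelon form has 3 nonzero rows, so rank(P) = 3.
The column space has dimension equal to the rank: 3.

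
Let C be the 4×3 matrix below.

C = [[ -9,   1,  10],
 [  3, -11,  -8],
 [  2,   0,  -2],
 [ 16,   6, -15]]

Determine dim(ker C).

Row reduce to echelon form.
R2 ← R2 + (1/3)·R1: [0, -32/3, -14/3]
R3 ← R3 + (2/9)·R1: [0, 2/9, 2/9]
R4 ← R4 + (16/9)·R1: [0, 70/9, 25/9]
R3 ← R3 + (1/48)·R2: [0, 0, 1/8]
R4 ← R4 + (35/48)·R2: [0, 0, -5/8]
R4 ← R4 + (5)·R3: [0, 0, 0]
3 nonzero rows, so rank(C) = 3.
C has 3 columns; by rank–nullity, nullity = 3 − 3 = 0.

0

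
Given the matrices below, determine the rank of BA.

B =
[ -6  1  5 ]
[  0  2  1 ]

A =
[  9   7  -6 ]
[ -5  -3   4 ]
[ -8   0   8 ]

2

First compute BA:
[[-99, -45,  80],
 [-18,  -6,  16]]
Now row reduce the product.
R2 ← R2 − (2/11)·R1: [0, 24/11, 16/11]
2 nonzero rows, so rank(BA) = 2.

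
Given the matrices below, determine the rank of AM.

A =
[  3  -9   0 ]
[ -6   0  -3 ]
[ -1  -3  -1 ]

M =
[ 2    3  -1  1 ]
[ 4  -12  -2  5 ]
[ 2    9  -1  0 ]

2

First compute AM:
[[-30, 117,  15, -42],
 [-18, -45,   9,  -6],
 [-16,  24,   8, -16]]
Now row reduce the product.
R2 ← R2 − (3/5)·R1: [0, -576/5, 0, 96/5]
R3 ← R3 − (8/15)·R1: [0, -192/5, 0, 32/5]
R3 ← R3 − (1/3)·R2: [0, 0, 0, 0]
2 nonzero rows, so rank(AM) = 2.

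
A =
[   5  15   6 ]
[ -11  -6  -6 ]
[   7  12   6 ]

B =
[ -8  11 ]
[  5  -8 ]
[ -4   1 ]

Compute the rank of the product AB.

2

First compute AB:
[[ 11, -59],
 [ 82, -79],
 [-20, -13]]
Now row reduce the product.
R2 ← R2 − (82/11)·R1: [0, 3969/11]
R3 ← R3 + (20/11)·R1: [0, -1323/11]
R3 ← R3 + (1/3)·R2: [0, 0]
2 nonzero rows, so rank(AB) = 2.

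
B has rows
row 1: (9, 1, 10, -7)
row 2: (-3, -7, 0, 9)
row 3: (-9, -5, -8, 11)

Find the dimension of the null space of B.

2

Row reduce to echelon form.
R2 ← R2 + (1/3)·R1: [0, -20/3, 10/3, 20/3]
R3 ← R3 + R1: [0, -4, 2, 4]
R3 ← R3 − (3/5)·R2: [0, 0, 0, 0]
2 nonzero rows, so rank(B) = 2.
B has 4 columns; by rank–nullity, nullity = 4 − 2 = 2.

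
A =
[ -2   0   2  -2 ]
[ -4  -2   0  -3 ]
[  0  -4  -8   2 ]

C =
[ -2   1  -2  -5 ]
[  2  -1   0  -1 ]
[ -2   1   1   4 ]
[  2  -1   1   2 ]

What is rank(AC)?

2

First compute AC:
[[ -4,   2,   4,  14],
 [ -2,   1,   5,  16],
 [ 12,  -6,  -6, -24]]
Now row reduce the product.
R2 ← R2 − (1/2)·R1: [0, 0, 3, 9]
R3 ← R3 + (3)·R1: [0, 0, 6, 18]
R3 ← R3 − (2)·R2: [0, 0, 0, 0]
2 nonzero rows, so rank(AC) = 2.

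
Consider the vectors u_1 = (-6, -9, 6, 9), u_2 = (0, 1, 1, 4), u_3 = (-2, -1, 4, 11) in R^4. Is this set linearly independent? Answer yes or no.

Form the matrix with these vectors as rows and row reduce.
R3 ← R3 − (1/3)·R1: [0, 2, 2, 8]
R3 ← R3 − (2)·R2: [0, 0, 0, 0]
2 nonzero rows, so the 3 vectors span a space of dimension 2.
Since 2 < 3, the vectors are linearly dependent.

no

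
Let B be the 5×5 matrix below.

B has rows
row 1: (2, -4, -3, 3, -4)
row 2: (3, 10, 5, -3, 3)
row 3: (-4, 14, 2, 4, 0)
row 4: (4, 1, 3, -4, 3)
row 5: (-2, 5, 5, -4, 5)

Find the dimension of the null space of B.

0

Row reduce to echelon form.
R2 ← R2 − (3/2)·R1: [0, 16, 19/2, -15/2, 9]
R3 ← R3 + (2)·R1: [0, 6, -4, 10, -8]
R4 ← R4 − (2)·R1: [0, 9, 9, -10, 11]
R5 ← R5 + R1: [0, 1, 2, -1, 1]
R3 ← R3 − (3/8)·R2: [0, 0, -121/16, 205/16, -91/8]
R4 ← R4 − (9/16)·R2: [0, 0, 117/32, -185/32, 95/16]
R5 ← R5 − (1/16)·R2: [0, 0, 45/32, -17/32, 7/16]
R4 ← R4 + (117/242)·R3: [0, 0, 0, 50/121, 53/121]
R5 ← R5 + (45/242)·R3: [0, 0, 0, 224/121, -203/121]
R5 ← R5 − (112/25)·R4: [0, 0, 0, 0, -91/25]
5 nonzero rows, so rank(B) = 5.
B has 5 columns; by rank–nullity, nullity = 5 − 5 = 0.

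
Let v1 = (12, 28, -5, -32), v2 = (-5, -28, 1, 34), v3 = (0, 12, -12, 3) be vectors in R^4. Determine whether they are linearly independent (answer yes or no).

yes

Form the matrix with these vectors as rows and row reduce.
R2 ← R2 + (5/12)·R1: [0, -49/3, -13/12, 62/3]
R3 ← R3 + (36/49)·R2: [0, 0, -627/49, 891/49]
3 nonzero rows, so the 3 vectors span a space of dimension 3.
Since 3 = 3, the vectors are linearly independent.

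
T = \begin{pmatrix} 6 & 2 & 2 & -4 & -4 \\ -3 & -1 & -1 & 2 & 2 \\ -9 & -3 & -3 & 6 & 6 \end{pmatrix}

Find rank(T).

Row reduce to echelon form.
R2 ← R2 + (1/2)·R1: [0, 0, 0, 0, 0]
R3 ← R3 + (3/2)·R1: [0, 0, 0, 0, 0]
Echelon form has 1 nonzero row, so rank(T) = 1.

1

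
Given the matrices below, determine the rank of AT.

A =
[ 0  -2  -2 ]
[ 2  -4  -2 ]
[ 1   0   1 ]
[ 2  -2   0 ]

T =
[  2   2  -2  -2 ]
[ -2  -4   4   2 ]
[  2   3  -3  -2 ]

2

First compute AT:
[[  0,   2,  -2,   0],
 [  8,  14, -14,  -8],
 [  4,   5,  -5,  -4],
 [  8,  12, -12,  -8]]
Now row reduce the product.
Swap R1 ↔ R2
R3 ← R3 − (1/2)·R1: [0, -2, 2, 0]
R4 ← R4 − R1: [0, -2, 2, 0]
R3 ← R3 + R2: [0, 0, 0, 0]
R4 ← R4 + R2: [0, 0, 0, 0]
2 nonzero rows, so rank(AT) = 2.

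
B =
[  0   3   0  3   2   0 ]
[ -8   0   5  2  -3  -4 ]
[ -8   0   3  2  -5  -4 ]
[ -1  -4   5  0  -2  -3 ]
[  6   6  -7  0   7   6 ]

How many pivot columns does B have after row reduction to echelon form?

4

Row reduce to echelon form.
Swap R1 ↔ R2
R3 ← R3 − R1: [0, 0, -2, 0, -2, 0]
R4 ← R4 − (1/8)·R1: [0, -4, 35/8, -1/4, -13/8, -5/2]
R5 ← R5 + (3/4)·R1: [0, 6, -13/4, 3/2, 19/4, 3]
R4 ← R4 + (4/3)·R2: [0, 0, 35/8, 15/4, 25/24, -5/2]
R5 ← R5 − (2)·R2: [0, 0, -13/4, -9/2, 3/4, 3]
R4 ← R4 + (35/16)·R3: [0, 0, 0, 15/4, -10/3, -5/2]
R5 ← R5 − (13/8)·R3: [0, 0, 0, -9/2, 4, 3]
R5 ← R5 + (6/5)·R4: [0, 0, 0, 0, 0, 0]
Echelon form has 4 nonzero rows, so rank(B) = 4.
Each nonzero row contributes one pivot column: 4 pivot columns.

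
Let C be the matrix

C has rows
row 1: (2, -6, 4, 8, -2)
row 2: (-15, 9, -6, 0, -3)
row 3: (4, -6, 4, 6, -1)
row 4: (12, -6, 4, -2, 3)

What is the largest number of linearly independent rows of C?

2

Row reduce to echelon form.
R2 ← R2 + (15/2)·R1: [0, -36, 24, 60, -18]
R3 ← R3 − (2)·R1: [0, 6, -4, -10, 3]
R4 ← R4 − (6)·R1: [0, 30, -20, -50, 15]
R3 ← R3 + (1/6)·R2: [0, 0, 0, 0, 0]
R4 ← R4 + (5/6)·R2: [0, 0, 0, 0, 0]
Echelon form has 2 nonzero rows, so rank(C) = 2.
The rank gives the maximum number of linearly independent rows: 2.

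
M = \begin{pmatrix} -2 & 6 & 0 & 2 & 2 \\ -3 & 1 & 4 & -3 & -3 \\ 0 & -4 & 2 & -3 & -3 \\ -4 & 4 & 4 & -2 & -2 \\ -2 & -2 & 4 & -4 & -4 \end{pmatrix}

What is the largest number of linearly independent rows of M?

Row reduce to echelon form.
R2 ← R2 − (3/2)·R1: [0, -8, 4, -6, -6]
R4 ← R4 − (2)·R1: [0, -8, 4, -6, -6]
R5 ← R5 − R1: [0, -8, 4, -6, -6]
R3 ← R3 − (1/2)·R2: [0, 0, 0, 0, 0]
R4 ← R4 − R2: [0, 0, 0, 0, 0]
R5 ← R5 − R2: [0, 0, 0, 0, 0]
Echelon form has 2 nonzero rows, so rank(M) = 2.
The rank gives the maximum number of linearly independent rows: 2.

2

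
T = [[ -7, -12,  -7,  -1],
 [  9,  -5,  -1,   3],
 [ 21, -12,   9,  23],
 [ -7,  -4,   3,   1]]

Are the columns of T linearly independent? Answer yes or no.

yes

Row reduce T to echelon form.
R2 ← R2 + (9/7)·R1: [0, -143/7, -10, 12/7]
R3 ← R3 + (3)·R1: [0, -48, -12, 20]
R4 ← R4 − R1: [0, 8, 10, 2]
R3 ← R3 − (336/143)·R2: [0, 0, 1644/143, 2284/143]
R4 ← R4 + (56/143)·R2: [0, 0, 870/143, 382/143]
R4 ← R4 − (145/274)·R3: [0, 0, 0, -792/137]
4 pivots among 4 columns.
Every column is a pivot column, so the columns are linearly independent.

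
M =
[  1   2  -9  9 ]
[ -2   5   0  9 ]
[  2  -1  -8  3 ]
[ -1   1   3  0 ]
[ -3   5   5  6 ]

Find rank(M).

Row reduce to echelon form.
R2 ← R2 + (2)·R1: [0, 9, -18, 27]
R3 ← R3 − (2)·R1: [0, -5, 10, -15]
R4 ← R4 + R1: [0, 3, -6, 9]
R5 ← R5 + (3)·R1: [0, 11, -22, 33]
R3 ← R3 + (5/9)·R2: [0, 0, 0, 0]
R4 ← R4 − (1/3)·R2: [0, 0, 0, 0]
R5 ← R5 − (11/9)·R2: [0, 0, 0, 0]
Echelon form has 2 nonzero rows, so rank(M) = 2.

2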